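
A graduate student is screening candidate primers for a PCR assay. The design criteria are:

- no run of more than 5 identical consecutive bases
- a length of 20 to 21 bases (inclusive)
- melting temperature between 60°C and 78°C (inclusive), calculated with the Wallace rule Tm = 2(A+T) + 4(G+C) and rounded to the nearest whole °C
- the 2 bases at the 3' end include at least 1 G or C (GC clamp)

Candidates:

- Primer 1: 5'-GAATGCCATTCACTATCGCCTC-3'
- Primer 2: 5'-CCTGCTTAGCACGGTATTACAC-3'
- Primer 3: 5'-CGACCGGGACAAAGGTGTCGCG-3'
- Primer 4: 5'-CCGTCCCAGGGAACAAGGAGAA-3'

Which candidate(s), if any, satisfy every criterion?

Primer 1 (22 nt, A=5 T=6 G=3 C=8): longest run = 2 ✓; length 22, outside 20–21 ✗; Tm = 2·11 + 4·11 = 66°C ✓; 3' end TC has 1 G/C ✓ — fails.
Primer 2 (22 nt, A=5 T=6 G=4 C=7): longest run = 2 ✓; length 22, outside 20–21 ✗; Tm = 2·11 + 4·11 = 66°C ✓; 3' end AC has 1 G/C ✓ — fails.
Primer 3 (22 nt, A=5 T=2 G=9 C=6): longest run = 3 ✓; length 22, outside 20–21 ✗; Tm = 2·7 + 4·15 = 74°C ✓; 3' end CG has 2 G/C ✓ — fails.
Primer 4 (22 nt, A=8 T=1 G=7 C=6): longest run = 3 ✓; length 22, outside 20–21 ✗; Tm = 2·9 + 4·13 = 70°C ✓; 3' end AA has 0 G/C, need ≥1 ✗ — fails.

None of the candidates satisfy all criteria.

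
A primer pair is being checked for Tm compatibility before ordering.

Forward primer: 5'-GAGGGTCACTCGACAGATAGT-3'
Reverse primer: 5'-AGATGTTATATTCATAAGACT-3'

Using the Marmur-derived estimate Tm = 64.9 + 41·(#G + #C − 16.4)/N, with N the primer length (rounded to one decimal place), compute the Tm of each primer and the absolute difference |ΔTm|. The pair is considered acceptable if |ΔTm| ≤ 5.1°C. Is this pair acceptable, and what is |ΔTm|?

|ΔTm| = 11.8°C; the pair is not acceptable.

Forward: G+C = 11, N = 21 → Tm = 64.9 + 41·(11 − 16.4)/21 = 54.4°C.
Reverse: G+C = 5, N = 21 → Tm = 64.9 + 41·(5 − 16.4)/21 = 42.6°C.
|ΔTm| = |54.4 − 42.6| = 11.8°C, > 5.1°C.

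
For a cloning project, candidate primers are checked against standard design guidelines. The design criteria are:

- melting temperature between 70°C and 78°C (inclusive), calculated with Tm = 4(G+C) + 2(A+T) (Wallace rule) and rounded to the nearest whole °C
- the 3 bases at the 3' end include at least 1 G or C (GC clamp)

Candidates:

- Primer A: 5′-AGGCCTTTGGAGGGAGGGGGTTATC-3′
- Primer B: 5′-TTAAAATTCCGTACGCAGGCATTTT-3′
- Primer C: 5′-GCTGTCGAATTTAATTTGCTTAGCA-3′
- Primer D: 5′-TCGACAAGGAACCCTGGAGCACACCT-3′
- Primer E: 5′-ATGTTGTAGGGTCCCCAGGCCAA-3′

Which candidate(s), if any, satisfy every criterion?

Primer A (25 nt, A=4 T=6 G=12 C=3): Tm = 2·10 + 4·15 = 80°C, outside 70–78°C ✗; 3' end ATC has 1 G/C ✓ — fails.
Primer B (25 nt, A=7 T=9 G=4 C=5): Tm = 2·16 + 4·9 = 68°C, outside 70–78°C ✗; 3' end TTT has 0 G/C, need ≥1 ✗ — fails.
Primer C (25 nt, A=6 T=10 G=5 C=4): Tm = 2·16 + 4·9 = 68°C, outside 70–78°C ✗; 3' end GCA has 2 G/C ✓ — fails.
Primer D (26 nt, A=8 T=3 G=6 C=9): Tm = 2·11 + 4·15 = 82°C, outside 70–78°C ✗; 3' end CCT has 2 G/C ✓ — fails.
Primer E (23 nt, A=5 T=5 G=7 C=6): Tm = 2·10 + 4·13 = 72°C ✓; 3' end CAA has 1 G/C ✓ — passes.

Primer E only.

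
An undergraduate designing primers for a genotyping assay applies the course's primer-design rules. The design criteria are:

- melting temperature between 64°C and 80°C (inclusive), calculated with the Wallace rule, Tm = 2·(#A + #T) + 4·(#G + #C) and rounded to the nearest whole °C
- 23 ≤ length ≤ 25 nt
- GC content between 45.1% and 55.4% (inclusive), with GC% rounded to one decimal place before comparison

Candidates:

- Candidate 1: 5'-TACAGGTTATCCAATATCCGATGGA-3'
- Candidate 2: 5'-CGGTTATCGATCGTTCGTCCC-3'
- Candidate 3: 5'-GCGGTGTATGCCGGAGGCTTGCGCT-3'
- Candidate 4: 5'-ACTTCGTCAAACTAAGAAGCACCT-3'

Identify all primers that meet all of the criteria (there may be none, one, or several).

Candidate 1 (25 nt, A=8 T=7 G=5 C=5): Tm = 2·15 + 4·10 = 70°C ✓; length 25 ✓; GC 10/25 = 40.0%, outside 45.1–55.4% ✗ — fails.
Candidate 2 (21 nt, A=2 T=7 G=5 C=7): Tm = 2·9 + 4·12 = 66°C ✓; length 21, outside 23–25 ✗; GC 12/21 = 57.1%, outside 45.1–55.4% ✗ — fails.
Candidate 3 (25 nt, A=2 T=6 G=11 C=6): Tm = 2·8 + 4·17 = 84°C, outside 64–80°C ✗; length 25 ✓; GC 17/25 = 68.0%, outside 45.1–55.4% ✗ — fails.
Candidate 4 (24 nt, A=9 T=5 G=3 C=7): Tm = 2·14 + 4·10 = 68°C ✓; length 24 ✓; GC 10/24 = 41.7%, outside 45.1–55.4% ✗ — fails.

None of the candidates satisfy all criteria.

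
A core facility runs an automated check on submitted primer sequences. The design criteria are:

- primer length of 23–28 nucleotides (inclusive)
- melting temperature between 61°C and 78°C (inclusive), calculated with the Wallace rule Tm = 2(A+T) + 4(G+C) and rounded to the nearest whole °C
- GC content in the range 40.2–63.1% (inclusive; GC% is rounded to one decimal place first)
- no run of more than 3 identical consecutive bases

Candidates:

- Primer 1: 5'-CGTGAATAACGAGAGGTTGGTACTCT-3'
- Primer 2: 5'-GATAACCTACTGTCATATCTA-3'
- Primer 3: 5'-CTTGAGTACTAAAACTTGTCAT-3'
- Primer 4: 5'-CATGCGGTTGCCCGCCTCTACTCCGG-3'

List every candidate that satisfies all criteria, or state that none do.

Primer 1 only.

Primer 1 (26 nt, A=7 T=7 G=8 C=4): length 26 ✓; Tm = 2·14 + 4·12 = 76°C ✓; GC 12/26 = 46.2% ✓; longest run = 2 ✓ — passes.
Primer 2 (21 nt, A=7 T=7 G=2 C=5): length 21, outside 23–28 ✗; Tm = 2·14 + 4·7 = 56°C, outside 61–78°C ✗; GC 7/21 = 33.3%, outside 40.2–63.1% ✗; longest run = 2 ✓ — fails.
Primer 3 (22 nt, A=7 T=8 G=3 C=4): length 22, outside 23–28 ✗; Tm = 2·15 + 4·7 = 58°C, outside 61–78°C ✗; GC 7/22 = 31.8%, outside 40.2–63.1% ✗; longest run = 4, exceeds 3 ✗ — fails.
Primer 4 (26 nt, A=2 T=6 G=7 C=11): length 26 ✓; Tm = 2·8 + 4·18 = 88°C, outside 61–78°C ✗; GC 18/26 = 69.2%, outside 40.2–63.1% ✗; longest run = 3 ✓ — fails.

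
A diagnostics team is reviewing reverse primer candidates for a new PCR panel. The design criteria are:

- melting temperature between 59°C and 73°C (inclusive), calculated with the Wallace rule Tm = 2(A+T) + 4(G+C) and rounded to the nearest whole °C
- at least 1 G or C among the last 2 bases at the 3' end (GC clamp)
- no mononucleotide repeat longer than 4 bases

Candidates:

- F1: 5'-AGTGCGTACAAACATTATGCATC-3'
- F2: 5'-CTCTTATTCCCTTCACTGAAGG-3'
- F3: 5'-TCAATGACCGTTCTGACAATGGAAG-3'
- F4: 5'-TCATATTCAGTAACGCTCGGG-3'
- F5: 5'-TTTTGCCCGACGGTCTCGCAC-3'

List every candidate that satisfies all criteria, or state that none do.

F1, F2, F3, F4 and F5.

F1 (23 nt, A=8 T=6 G=4 C=5): Tm = 2·14 + 4·9 = 64°C ✓; 3' end TC has 1 G/C ✓; longest run = 3 ✓ — passes.
F2 (22 nt, A=4 T=8 G=3 C=7): Tm = 2·12 + 4·10 = 64°C ✓; 3' end GG has 2 G/C ✓; longest run = 3 ✓ — passes.
F3 (25 nt, A=8 T=6 G=6 C=5): Tm = 2·14 + 4·11 = 72°C ✓; 3' end AG has 1 G/C ✓; longest run = 2 ✓ — passes.
F4 (21 nt, A=5 T=6 G=5 C=5): Tm = 2·11 + 4·10 = 62°C ✓; 3' end GG has 2 G/C ✓; longest run = 3 ✓ — passes.
F5 (21 nt, A=2 T=6 G=5 C=8): Tm = 2·8 + 4·13 = 68°C ✓; 3' end AC has 1 G/C ✓; longest run = 4 ✓ — passes.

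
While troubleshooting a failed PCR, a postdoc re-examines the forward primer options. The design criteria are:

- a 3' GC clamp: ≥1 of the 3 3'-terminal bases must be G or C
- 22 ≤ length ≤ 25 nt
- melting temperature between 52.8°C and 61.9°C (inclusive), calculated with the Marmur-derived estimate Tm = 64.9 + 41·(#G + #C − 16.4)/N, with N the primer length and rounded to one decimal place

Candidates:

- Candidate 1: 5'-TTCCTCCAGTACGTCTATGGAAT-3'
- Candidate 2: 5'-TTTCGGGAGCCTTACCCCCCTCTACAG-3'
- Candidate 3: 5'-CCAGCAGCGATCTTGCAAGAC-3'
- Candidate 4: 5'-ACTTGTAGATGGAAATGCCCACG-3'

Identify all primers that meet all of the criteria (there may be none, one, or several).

Candidate 1 (23 nt, A=5 T=8 G=4 C=6): 3' end AAT has 0 G/C, need ≥1 ✗; length 23 ✓; Tm = 64.9 + 41·(10 − 16.4)/23 = 53.5°C ✓ — fails.
Candidate 2 (27 nt, A=4 T=7 G=5 C=11): 3' end CAG has 2 G/C ✓; length 27, outside 22–25 ✗; Tm = 64.9 + 41·(16 − 16.4)/27 = 64.3°C, outside 52.8–61.9°C ✗ — fails.
Candidate 3 (21 nt, A=6 T=3 G=5 C=7): 3' end GAC has 2 G/C ✓; length 21, outside 22–25 ✗; Tm = 64.9 + 41·(12 − 16.4)/21 = 56.3°C ✓ — fails.
Candidate 4 (23 nt, A=7 T=5 G=6 C=5): 3' end ACG has 2 G/C ✓; length 23 ✓; Tm = 64.9 + 41·(11 − 16.4)/23 = 55.3°C ✓ — passes.

Candidate 4 only.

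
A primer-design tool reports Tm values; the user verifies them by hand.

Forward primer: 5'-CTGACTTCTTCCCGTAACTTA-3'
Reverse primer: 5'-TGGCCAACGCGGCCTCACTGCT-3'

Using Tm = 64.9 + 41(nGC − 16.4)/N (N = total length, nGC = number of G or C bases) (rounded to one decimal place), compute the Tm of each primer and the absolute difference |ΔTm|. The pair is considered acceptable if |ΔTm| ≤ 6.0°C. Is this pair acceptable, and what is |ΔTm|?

Forward: G+C = 9, N = 21 → Tm = 64.9 + 41·(9 − 16.4)/21 = 50.5°C.
Reverse: G+C = 15, N = 22 → Tm = 64.9 + 41·(15 − 16.4)/22 = 62.3°C.
|ΔTm| = |50.5 − 62.3| = 11.8°C, > 6.0°C.

|ΔTm| = 11.8°C; the pair is not acceptable.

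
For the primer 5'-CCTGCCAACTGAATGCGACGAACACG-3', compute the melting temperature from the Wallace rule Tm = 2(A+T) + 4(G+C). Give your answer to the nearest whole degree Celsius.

Base counts: A=8, T=3, G=6, C=9 (length 26).
Tm = 2·(8+3) + 4·(6+9) = 2·11 + 4·15 = 22 + 60 = 82°C.

82°C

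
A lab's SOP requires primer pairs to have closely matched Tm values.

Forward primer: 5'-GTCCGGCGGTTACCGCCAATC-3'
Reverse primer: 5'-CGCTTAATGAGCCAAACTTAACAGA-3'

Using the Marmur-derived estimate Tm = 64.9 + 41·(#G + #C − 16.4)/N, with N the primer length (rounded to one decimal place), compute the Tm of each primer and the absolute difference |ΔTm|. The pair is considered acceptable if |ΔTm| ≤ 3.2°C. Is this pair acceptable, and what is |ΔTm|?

|ΔTm| = 5.8°C; the pair is not acceptable.

Forward: G+C = 14, N = 21 → Tm = 64.9 + 41·(14 − 16.4)/21 = 60.2°C.
Reverse: G+C = 10, N = 25 → Tm = 64.9 + 41·(10 − 16.4)/25 = 54.4°C.
|ΔTm| = |60.2 − 54.4| = 5.8°C, > 3.2°C.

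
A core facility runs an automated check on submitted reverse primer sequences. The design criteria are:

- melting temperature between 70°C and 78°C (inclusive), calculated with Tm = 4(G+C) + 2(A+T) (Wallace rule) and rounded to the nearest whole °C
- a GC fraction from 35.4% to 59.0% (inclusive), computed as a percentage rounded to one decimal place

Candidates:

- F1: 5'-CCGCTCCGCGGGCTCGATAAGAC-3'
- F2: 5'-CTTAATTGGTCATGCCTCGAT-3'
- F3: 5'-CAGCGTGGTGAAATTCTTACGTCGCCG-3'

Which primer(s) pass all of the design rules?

None of the candidates satisfy all criteria.

F1 (23 nt, A=4 T=3 G=7 C=9): Tm = 2·7 + 4·16 = 78°C ✓; GC 16/23 = 69.6%, outside 35.4–59.0% ✗ — fails.
F2 (21 nt, A=4 T=8 G=4 C=5): Tm = 2·12 + 4·9 = 60°C, outside 70–78°C ✗; GC 9/21 = 42.9% ✓ — fails.
F3 (27 nt, A=5 T=7 G=8 C=7): Tm = 2·12 + 4·15 = 84°C, outside 70–78°C ✗; GC 15/27 = 55.6% ✓ — fails.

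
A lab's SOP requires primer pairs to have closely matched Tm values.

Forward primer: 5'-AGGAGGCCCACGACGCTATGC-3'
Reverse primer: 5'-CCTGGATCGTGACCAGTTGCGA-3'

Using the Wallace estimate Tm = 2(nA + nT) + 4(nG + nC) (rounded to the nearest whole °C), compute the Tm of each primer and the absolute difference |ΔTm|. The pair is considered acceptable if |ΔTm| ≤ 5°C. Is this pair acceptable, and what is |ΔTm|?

Forward: A=5 T=2 G=7 C=7 → Tm = 2·7 + 4·14 = 70°C.
Reverse: A=4 T=5 G=7 C=6 → Tm = 2·9 + 4·13 = 70°C.
|ΔTm| = |70 − 70| = 0°C, ≤ 5°C.

|ΔTm| = 0°C; the pair is acceptable.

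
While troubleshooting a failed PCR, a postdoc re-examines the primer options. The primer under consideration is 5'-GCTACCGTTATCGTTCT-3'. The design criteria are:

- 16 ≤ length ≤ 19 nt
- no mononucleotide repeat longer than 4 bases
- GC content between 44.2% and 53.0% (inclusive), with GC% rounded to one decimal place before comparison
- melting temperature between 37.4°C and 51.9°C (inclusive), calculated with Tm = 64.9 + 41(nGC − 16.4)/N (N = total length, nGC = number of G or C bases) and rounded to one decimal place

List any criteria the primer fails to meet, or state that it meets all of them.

Base counts: A=2, T=7, G=3, C=5 (length 17).
length: length 17 ✓
homopolymer run: longest run = 2 ✓
GC content: GC 8/17 = 47.1% ✓
Tm: Tm = 64.9 + 41·(8 − 16.4)/17 = 44.6°C ✓

Meets all criteria.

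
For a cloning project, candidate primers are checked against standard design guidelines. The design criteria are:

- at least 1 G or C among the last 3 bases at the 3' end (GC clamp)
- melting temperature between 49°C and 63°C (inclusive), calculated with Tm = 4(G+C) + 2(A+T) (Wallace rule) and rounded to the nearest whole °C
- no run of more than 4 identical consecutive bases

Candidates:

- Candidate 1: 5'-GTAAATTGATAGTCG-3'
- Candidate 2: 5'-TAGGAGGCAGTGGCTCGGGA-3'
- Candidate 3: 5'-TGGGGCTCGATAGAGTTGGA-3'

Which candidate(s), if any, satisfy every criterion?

Candidate 3 only.

Candidate 1 (15 nt, A=5 T=5 G=4 C=1): 3' end TCG has 2 G/C ✓; Tm = 2·10 + 4·5 = 40°C, outside 49–63°C ✗; longest run = 3 ✓ — fails.
Candidate 2 (20 nt, A=4 T=3 G=10 C=3): 3' end GGA has 2 G/C ✓; Tm = 2·7 + 4·13 = 66°C, outside 49–63°C ✗; longest run = 3 ✓ — fails.
Candidate 3 (20 nt, A=4 T=5 G=9 C=2): 3' end GGA has 2 G/C ✓; Tm = 2·9 + 4·11 = 62°C ✓; longest run = 4 ✓ — passes.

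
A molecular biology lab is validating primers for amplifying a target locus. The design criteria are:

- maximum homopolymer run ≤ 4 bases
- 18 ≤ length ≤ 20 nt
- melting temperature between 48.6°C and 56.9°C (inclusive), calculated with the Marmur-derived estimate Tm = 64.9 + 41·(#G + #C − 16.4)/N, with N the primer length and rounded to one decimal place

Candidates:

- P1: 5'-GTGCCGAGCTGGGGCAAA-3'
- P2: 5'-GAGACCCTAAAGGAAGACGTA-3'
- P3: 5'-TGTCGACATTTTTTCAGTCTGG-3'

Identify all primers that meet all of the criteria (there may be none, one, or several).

P1 only.

P1 (18 nt, A=4 T=2 G=8 C=4): longest run = 4 ✓; length 18 ✓; Tm = 64.9 + 41·(12 − 16.4)/18 = 54.9°C ✓ — passes.
P2 (21 nt, A=9 T=2 G=6 C=4): longest run = 3 ✓; length 21, outside 18–20 ✗; Tm = 64.9 + 41·(10 − 16.4)/21 = 52.4°C ✓ — fails.
P3 (22 nt, A=3 T=10 G=5 C=4): longest run = 6, exceeds 4 ✗; length 22, outside 18–20 ✗; Tm = 64.9 + 41·(9 − 16.4)/22 = 51.1°C ✓ — fails.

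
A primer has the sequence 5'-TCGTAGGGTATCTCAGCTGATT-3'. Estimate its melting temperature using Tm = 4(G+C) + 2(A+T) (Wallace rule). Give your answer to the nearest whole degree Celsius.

64°C

Base counts: A=4, T=8, G=6, C=4 (length 22).
Tm = 2·(4+8) + 4·(6+4) = 2·12 + 4·10 = 24 + 40 = 64°C.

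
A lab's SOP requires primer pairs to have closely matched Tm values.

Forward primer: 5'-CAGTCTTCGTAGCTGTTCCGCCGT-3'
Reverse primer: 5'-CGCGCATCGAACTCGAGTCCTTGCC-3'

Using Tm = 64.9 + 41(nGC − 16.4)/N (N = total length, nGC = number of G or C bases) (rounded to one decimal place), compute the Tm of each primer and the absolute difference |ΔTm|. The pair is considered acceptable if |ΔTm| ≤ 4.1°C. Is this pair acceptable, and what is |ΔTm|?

Forward: G+C = 14, N = 24 → Tm = 64.9 + 41·(14 − 16.4)/24 = 60.8°C.
Reverse: G+C = 16, N = 25 → Tm = 64.9 + 41·(16 − 16.4)/25 = 64.2°C.
|ΔTm| = |60.8 − 64.2| = 3.4°C, ≤ 4.1°C.

|ΔTm| = 3.4°C; the pair is acceptable.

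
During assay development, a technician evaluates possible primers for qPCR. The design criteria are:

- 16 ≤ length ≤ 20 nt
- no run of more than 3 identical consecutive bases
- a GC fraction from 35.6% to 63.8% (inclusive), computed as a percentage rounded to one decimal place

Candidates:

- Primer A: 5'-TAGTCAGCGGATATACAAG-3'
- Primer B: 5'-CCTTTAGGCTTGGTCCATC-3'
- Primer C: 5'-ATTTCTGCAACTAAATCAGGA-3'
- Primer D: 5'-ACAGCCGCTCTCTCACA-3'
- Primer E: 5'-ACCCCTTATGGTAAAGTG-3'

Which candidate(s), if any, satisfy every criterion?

Primer A (19 nt, A=7 T=4 G=5 C=3): length 19 ✓; longest run = 2 ✓; GC 8/19 = 42.1% ✓ — passes.
Primer B (19 nt, A=2 T=7 G=4 C=6): length 19 ✓; longest run = 3 ✓; GC 10/19 = 52.6% ✓ — passes.
Primer C (21 nt, A=8 T=6 G=3 C=4): length 21, outside 16–20 ✗; longest run = 3 ✓; GC 7/21 = 33.3%, outside 35.6–63.8% ✗ — fails.
Primer D (17 nt, A=4 T=3 G=2 C=8): length 17 ✓; longest run = 2 ✓; GC 10/17 = 58.8% ✓ — passes.
Primer E (18 nt, A=5 T=5 G=4 C=4): length 18 ✓; longest run = 4, exceeds 3 ✗; GC 8/18 = 44.4% ✓ — fails.

Primer A, Primer B and Primer D.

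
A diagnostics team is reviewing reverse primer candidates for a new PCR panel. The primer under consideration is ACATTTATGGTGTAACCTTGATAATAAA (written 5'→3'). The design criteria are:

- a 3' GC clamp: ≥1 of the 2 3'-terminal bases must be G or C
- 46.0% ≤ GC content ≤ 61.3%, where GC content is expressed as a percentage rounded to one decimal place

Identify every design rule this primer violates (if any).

Base counts: A=11, T=10, G=4, C=3 (length 28).
GC clamp: 3' end AA has 0 G/C, need ≥1 ✗
GC content: GC 7/28 = 25.0%, outside 46.0–61.3% ✗

Fails: GC clamp, GC content.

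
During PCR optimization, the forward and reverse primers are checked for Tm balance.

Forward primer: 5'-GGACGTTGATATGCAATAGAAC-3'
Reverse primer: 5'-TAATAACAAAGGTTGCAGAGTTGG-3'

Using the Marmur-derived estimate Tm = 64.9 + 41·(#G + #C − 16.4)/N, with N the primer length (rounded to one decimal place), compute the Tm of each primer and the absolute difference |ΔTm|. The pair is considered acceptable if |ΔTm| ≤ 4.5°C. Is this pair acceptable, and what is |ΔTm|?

|ΔTm| = 1.2°C; the pair is acceptable.

Forward: G+C = 9, N = 22 → Tm = 64.9 + 41·(9 − 16.4)/22 = 51.1°C.
Reverse: G+C = 9, N = 24 → Tm = 64.9 + 41·(9 − 16.4)/24 = 52.3°C.
|ΔTm| = |51.1 − 52.3| = 1.2°C, ≤ 4.5°C.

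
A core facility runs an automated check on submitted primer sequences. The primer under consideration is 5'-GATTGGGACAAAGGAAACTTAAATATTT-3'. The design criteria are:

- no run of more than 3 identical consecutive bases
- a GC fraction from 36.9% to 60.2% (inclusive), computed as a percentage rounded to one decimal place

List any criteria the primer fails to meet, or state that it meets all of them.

Fails: GC content.

Base counts: A=12, T=8, G=6, C=2 (length 28).
homopolymer run: longest run = 3 ✓
GC content: GC 8/28 = 28.6%, outside 36.9–60.2% ✗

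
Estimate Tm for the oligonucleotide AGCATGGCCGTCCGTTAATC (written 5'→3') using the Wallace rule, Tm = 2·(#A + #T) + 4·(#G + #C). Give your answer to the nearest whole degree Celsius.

62°C

Base counts: A=4, T=5, G=5, C=6 (length 20).
Tm = 2·(4+5) + 4·(5+6) = 2·9 + 4·11 = 18 + 44 = 62°C.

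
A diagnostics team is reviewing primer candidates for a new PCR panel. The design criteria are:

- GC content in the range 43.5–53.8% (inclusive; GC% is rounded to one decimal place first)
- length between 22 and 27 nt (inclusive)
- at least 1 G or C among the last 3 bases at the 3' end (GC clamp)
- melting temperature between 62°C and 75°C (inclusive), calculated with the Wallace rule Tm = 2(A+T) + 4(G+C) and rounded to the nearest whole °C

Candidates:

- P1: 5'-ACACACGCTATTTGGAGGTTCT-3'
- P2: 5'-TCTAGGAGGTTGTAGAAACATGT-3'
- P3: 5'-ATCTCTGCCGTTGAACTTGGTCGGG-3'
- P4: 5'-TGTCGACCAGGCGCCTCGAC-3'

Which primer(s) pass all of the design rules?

P1 (22 nt, A=5 T=7 G=5 C=5): GC 10/22 = 45.5% ✓; length 22 ✓; 3' end TCT has 1 G/C ✓; Tm = 2·12 + 4·10 = 64°C ✓ — passes.
P2 (23 nt, A=7 T=7 G=7 C=2): GC 9/23 = 39.1%, outside 43.5–53.8% ✗; length 23 ✓; 3' end TGT has 1 G/C ✓; Tm = 2·14 + 4·9 = 64°C ✓ — fails.
P3 (25 nt, A=3 T=8 G=8 C=6): GC 14/25 = 56.0%, outside 43.5–53.8% ✗; length 25 ✓; 3' end GGG has 3 G/C ✓; Tm = 2·11 + 4·14 = 78°C, outside 62–75°C ✗ — fails.
P4 (20 nt, A=3 T=3 G=6 C=8): GC 14/20 = 70.0%, outside 43.5–53.8% ✗; length 20, outside 22–27 ✗; 3' end GAC has 2 G/C ✓; Tm = 2·6 + 4·14 = 68°C ✓ — fails.

P1 only.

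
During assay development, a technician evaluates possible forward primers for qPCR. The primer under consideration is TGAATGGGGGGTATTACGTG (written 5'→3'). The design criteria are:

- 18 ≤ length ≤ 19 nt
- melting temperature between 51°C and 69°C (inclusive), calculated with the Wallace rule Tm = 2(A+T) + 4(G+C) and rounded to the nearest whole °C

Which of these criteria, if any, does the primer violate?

Base counts: A=4, T=6, G=9, C=1 (length 20).
length: length 20, outside 18–19 ✗
Tm: Tm = 2·10 + 4·10 = 60°C ✓

Fails: length.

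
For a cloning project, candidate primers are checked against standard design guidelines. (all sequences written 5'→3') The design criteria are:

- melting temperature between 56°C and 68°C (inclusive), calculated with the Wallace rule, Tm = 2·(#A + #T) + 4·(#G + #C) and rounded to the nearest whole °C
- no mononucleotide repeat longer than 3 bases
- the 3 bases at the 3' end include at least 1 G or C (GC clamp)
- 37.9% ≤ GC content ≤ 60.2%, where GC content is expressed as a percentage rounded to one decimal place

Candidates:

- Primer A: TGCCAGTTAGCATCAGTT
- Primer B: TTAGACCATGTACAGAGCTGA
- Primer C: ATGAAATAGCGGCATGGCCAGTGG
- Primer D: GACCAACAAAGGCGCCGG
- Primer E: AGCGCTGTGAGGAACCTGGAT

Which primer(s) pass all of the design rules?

Primer B and Primer E.

Primer A (18 nt, A=4 T=6 G=4 C=4): Tm = 2·10 + 4·8 = 52°C, outside 56–68°C ✗; longest run = 2 ✓; 3' end GTT has 1 G/C ✓; GC 8/18 = 44.4% ✓ — fails.
Primer B (21 nt, A=7 T=5 G=5 C=4): Tm = 2·12 + 4·9 = 60°C ✓; longest run = 2 ✓; 3' end TGA has 1 G/C ✓; GC 9/21 = 42.9% ✓ — passes.
Primer C (24 nt, A=7 T=4 G=9 C=4): Tm = 2·11 + 4·13 = 74°C, outside 56–68°C ✗; longest run = 3 ✓; 3' end TGG has 2 G/C ✓; GC 13/24 = 54.2% ✓ — fails.
Primer D (18 nt, A=6 T=0 G=6 C=6): Tm = 2·6 + 4·12 = 60°C ✓; longest run = 3 ✓; 3' end CGG has 3 G/C ✓; GC 12/18 = 66.7%, outside 37.9–60.2% ✗ — fails.
Primer E (21 nt, A=5 T=4 G=8 C=4): Tm = 2·9 + 4·12 = 66°C ✓; longest run = 2 ✓; 3' end GAT has 1 G/C ✓; GC 12/21 = 57.1% ✓ — passes.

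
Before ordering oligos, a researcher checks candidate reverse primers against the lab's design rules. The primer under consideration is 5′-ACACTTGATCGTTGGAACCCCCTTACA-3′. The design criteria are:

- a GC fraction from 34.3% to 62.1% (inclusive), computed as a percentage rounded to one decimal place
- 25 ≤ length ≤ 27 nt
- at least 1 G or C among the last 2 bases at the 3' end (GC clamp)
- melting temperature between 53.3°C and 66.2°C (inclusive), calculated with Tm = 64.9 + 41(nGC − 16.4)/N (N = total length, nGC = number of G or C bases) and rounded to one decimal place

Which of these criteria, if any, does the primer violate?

Base counts: A=7, T=7, G=4, C=9 (length 27).
GC content: GC 13/27 = 48.1% ✓
length: length 27 ✓
GC clamp: 3' end CA has 1 G/C ✓
Tm: Tm = 64.9 + 41·(13 − 16.4)/27 = 59.7°C ✓

Meets all criteria.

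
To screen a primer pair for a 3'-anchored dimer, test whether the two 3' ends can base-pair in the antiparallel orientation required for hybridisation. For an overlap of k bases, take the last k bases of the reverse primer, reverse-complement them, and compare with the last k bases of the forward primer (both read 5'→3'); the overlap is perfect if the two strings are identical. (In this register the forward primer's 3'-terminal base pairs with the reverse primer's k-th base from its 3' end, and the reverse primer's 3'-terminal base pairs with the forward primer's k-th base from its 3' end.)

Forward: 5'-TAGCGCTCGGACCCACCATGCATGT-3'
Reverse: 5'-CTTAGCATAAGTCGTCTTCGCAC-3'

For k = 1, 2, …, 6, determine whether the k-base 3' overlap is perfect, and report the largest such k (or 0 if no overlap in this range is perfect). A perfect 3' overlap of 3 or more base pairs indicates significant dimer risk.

Last 6 bases (5'→3') — forward …GCATGT, reverse …TCGCAC.
Reverse complement of the reverse primer's last 6 bases: GTGCGA; its first k bases are the reverse complement of the reverse primer's last k bases, so a perfect k-base overlap needs the forward primer's last k bases to equal them.
Comparing (forward last k vs required): k=1: T vs G ✗; k=2: GT vs GT ✓; k=3: TGT vs GTG ✗; k=4: ATGT vs GTGC ✗; k=5: CATGT vs GTGCG ✗; k=6: GCATGT vs GTGCGA ✗.
Only k = 2 is perfect, so the longest perfect 3' overlap is 2.

Longest perfect overlap: 2 complementary base pairs; below the dimer-risk threshold (threshold 3).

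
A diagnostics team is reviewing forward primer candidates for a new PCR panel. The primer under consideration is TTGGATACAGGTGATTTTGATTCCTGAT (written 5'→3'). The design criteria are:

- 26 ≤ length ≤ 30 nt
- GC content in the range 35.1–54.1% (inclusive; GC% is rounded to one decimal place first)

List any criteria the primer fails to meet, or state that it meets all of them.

Base counts: A=6, T=12, G=7, C=3 (length 28).
length: length 28 ✓
GC content: GC 10/28 = 35.7% ✓

Meets all criteria.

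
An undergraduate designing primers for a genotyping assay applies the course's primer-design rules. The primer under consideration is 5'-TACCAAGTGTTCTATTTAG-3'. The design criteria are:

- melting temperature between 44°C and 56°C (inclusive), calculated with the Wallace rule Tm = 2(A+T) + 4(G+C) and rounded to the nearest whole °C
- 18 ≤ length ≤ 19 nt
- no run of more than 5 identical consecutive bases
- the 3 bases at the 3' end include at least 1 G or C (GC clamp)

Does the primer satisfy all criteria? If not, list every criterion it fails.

Base counts: A=5, T=8, G=3, C=3 (length 19).
Tm: Tm = 2·13 + 4·6 = 50°C ✓
length: length 19 ✓
homopolymer run: longest run = 3 ✓
GC clamp: 3' end TAG has 1 G/C ✓

Meets all criteria.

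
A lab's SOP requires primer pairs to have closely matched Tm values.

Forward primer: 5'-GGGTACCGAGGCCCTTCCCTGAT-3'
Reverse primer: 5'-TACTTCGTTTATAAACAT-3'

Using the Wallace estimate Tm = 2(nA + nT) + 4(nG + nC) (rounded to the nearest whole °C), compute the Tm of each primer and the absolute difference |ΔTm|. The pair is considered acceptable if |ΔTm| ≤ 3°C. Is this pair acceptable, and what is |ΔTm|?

Forward: A=3 T=5 G=7 C=8 → Tm = 2·8 + 4·15 = 76°C.
Reverse: A=6 T=8 G=1 C=3 → Tm = 2·14 + 4·4 = 44°C.
|ΔTm| = |76 − 44| = 32°C, > 3°C.

|ΔTm| = 32°C; the pair is not acceptable.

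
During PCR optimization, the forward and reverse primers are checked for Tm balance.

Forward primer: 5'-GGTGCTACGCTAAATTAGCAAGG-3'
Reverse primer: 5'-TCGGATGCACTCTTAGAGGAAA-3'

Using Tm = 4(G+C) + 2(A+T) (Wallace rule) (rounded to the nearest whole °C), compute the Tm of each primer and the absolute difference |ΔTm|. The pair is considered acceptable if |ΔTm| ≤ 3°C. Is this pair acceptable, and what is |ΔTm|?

Forward: A=7 T=5 G=7 C=4 → Tm = 2·12 + 4·11 = 68°C.
Reverse: A=7 T=5 G=6 C=4 → Tm = 2·12 + 4·10 = 64°C.
|ΔTm| = |68 − 64| = 4°C, > 3°C.

|ΔTm| = 4°C; the pair is not acceptable.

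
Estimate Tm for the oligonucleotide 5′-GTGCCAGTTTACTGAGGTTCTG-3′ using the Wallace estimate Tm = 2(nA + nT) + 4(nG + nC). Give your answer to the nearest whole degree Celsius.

Base counts: A=3, T=8, G=7, C=4 (length 22).
Tm = 2·(3+8) + 4·(7+4) = 2·11 + 4·11 = 22 + 44 = 66°C.

66°C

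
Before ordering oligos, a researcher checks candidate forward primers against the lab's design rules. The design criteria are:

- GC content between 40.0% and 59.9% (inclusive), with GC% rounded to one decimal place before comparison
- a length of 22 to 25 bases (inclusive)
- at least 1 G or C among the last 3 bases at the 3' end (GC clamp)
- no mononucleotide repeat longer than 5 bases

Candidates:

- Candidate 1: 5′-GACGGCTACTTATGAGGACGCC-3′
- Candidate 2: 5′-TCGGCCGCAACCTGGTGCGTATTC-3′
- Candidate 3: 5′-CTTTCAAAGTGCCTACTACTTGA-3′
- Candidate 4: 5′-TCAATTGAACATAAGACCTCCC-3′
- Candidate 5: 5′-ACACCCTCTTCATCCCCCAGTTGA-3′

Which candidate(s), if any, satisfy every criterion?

Candidate 1 (22 nt, A=5 T=4 G=7 C=6): GC 13/22 = 59.1% ✓; length 22 ✓; 3' end GCC has 3 G/C ✓; longest run = 2 ✓ — passes.
Candidate 2 (24 nt, A=3 T=6 G=7 C=8): GC 15/24 = 62.5%, outside 40.0–59.9% ✗; length 24 ✓; 3' end TTC has 1 G/C ✓; longest run = 2 ✓ — fails.
Candidate 3 (23 nt, A=6 T=8 G=3 C=6): GC 9/23 = 39.1%, outside 40.0–59.9% ✗; length 23 ✓; 3' end TGA has 1 G/C ✓; longest run = 3 ✓ — fails.
Candidate 4 (22 nt, A=8 T=5 G=2 C=7): GC 9/22 = 40.9% ✓; length 22 ✓; 3' end CCC has 3 G/C ✓; longest run = 3 ✓ — passes.
Candidate 5 (24 nt, A=5 T=6 G=2 C=11): GC 13/24 = 54.2% ✓; length 24 ✓; 3' end TGA has 1 G/C ✓; longest run = 5 ✓ — passes.

Candidate 1, Candidate 4 and Candidate 5.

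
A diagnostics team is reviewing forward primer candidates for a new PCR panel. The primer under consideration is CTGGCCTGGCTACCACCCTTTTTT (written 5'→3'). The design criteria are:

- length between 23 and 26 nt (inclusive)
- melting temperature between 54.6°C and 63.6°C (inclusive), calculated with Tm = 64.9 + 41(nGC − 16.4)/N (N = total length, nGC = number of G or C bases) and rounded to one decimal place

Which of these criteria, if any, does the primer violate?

Base counts: A=2, T=9, G=4, C=9 (length 24).
length: length 24 ✓
Tm: Tm = 64.9 + 41·(13 − 16.4)/24 = 59.1°C ✓

Meets all criteria.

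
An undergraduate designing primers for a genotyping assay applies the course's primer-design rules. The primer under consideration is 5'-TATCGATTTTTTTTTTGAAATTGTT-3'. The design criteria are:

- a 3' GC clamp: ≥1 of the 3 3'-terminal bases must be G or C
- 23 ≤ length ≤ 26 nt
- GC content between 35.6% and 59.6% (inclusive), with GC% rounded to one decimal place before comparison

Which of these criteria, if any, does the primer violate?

Base counts: A=5, T=16, G=3, C=1 (length 25).
GC clamp: 3' end GTT has 1 G/C ✓
length: length 25 ✓
GC content: GC 4/25 = 16.0%, outside 35.6–59.6% ✗

Fails: GC content.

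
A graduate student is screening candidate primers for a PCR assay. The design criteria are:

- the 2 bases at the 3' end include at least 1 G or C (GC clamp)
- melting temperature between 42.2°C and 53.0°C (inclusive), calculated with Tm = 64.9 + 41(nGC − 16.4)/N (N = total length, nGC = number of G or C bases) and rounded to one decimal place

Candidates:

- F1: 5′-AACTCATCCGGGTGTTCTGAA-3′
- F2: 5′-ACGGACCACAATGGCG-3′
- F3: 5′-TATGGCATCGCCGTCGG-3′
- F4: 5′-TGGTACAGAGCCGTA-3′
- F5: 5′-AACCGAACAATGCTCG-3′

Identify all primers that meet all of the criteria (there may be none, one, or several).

F2, F3 and F5.

F1 (21 nt, A=5 T=6 G=5 C=5): 3' end AA has 0 G/C, need ≥1 ✗; Tm = 64.9 + 41·(10 − 16.4)/21 = 52.4°C ✓ — fails.
F2 (16 nt, A=5 T=1 G=5 C=5): 3' end CG has 2 G/C ✓; Tm = 64.9 + 41·(10 − 16.4)/16 = 48.5°C ✓ — passes.
F3 (17 nt, A=2 T=4 G=6 C=5): 3' end GG has 2 G/C ✓; Tm = 64.9 + 41·(11 − 16.4)/17 = 51.9°C ✓ — passes.
F4 (15 nt, A=4 T=3 G=5 C=3): 3' end TA has 0 G/C, need ≥1 ✗; Tm = 64.9 + 41·(8 − 16.4)/15 = 41.9°C, outside 42.2–53.0°C ✗ — fails.
F5 (16 nt, A=6 T=2 G=3 C=5): 3' end CG has 2 G/C ✓; Tm = 64.9 + 41·(8 − 16.4)/16 = 43.4°C ✓ — passes.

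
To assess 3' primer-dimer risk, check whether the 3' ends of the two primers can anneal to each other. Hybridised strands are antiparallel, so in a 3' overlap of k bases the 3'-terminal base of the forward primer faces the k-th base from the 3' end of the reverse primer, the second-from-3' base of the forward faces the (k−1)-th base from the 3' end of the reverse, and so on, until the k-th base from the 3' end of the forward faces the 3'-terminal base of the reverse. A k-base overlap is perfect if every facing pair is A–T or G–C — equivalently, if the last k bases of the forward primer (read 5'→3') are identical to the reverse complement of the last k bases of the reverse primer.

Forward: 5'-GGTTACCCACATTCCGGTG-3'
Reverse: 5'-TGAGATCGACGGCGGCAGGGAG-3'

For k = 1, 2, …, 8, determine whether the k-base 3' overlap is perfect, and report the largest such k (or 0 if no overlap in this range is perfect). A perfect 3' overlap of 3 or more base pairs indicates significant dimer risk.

Last 8 bases (5'→3') — forward …TTCCGGTG, reverse …GCAGGGAG.
Reverse complement of the reverse primer's last 8 bases: CTCCCTGC; its first k bases are the reverse complement of the reverse primer's last k bases, so a perfect k-base overlap needs the forward primer's last k bases to equal them.
Comparing (forward last k vs required): k=1: G vs C ✗; k=2: TG vs CT ✗; k=3: GTG vs CTC ✗; k=4: GGTG vs CTCC ✗; k=5: CGGTG vs CTCCC ✗; k=6: CCGGTG vs CTCCCT ✗; k=7: TCCGGTG vs CTCCCTG ✗; k=8: TTCCGGTG vs CTCCCTGC ✗.
No overlap length from 1 to 8 is perfect, so the longest perfect 3' overlap is 0.

Longest perfect overlap: 0 complementary base pairs; below the dimer-risk threshold (threshold 3).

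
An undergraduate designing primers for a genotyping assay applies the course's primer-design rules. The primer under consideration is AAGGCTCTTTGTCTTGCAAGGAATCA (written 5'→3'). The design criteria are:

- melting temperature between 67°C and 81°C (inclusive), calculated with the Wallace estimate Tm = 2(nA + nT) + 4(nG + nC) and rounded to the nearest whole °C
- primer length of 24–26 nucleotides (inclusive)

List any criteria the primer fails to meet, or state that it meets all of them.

Base counts: A=7, T=8, G=6, C=5 (length 26).
Tm: Tm = 2·15 + 4·11 = 74°C ✓
length: length 26 ✓

Meets all criteria.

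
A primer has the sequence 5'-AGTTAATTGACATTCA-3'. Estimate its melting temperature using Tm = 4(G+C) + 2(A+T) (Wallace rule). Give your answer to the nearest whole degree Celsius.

Base counts: A=6, T=6, G=2, C=2 (length 16).
Tm = 2·(6+6) + 4·(2+2) = 2·12 + 4·4 = 24 + 16 = 40°C.

40°C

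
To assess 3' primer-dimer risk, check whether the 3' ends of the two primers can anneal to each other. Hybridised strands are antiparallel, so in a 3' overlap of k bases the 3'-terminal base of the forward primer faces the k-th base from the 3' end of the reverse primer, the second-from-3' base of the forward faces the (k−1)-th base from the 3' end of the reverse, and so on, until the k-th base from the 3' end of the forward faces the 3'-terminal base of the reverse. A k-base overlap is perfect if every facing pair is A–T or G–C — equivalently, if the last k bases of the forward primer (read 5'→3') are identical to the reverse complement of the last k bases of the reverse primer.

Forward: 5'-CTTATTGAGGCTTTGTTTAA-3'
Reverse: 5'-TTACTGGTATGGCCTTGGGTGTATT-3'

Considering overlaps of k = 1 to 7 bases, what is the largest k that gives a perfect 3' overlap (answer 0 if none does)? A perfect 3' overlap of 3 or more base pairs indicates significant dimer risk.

Longest perfect overlap: 2 complementary base pairs; below the dimer-risk threshold (threshold 3).

Last 7 bases (5'→3') — forward …TGTTTAA, reverse …GTGTATT.
Reverse complement of the reverse primer's last 7 bases: AATACAC; its first k bases are the reverse complement of the reverse primer's last k bases, so a perfect k-base overlap needs the forward primer's last k bases to equal them.
Comparing (forward last k vs required): k=1: A vs A ✓; k=2: AA vs AA ✓; k=3: TAA vs AAT ✗; k=4: TTAA vs AATA ✗; k=5: TTTAA vs AATAC ✗; k=6: GTTTAA vs AATACA ✗; k=7: TGTTTAA vs AATACAC ✗.
Perfect overlaps at k = 1, 2; the largest is 2.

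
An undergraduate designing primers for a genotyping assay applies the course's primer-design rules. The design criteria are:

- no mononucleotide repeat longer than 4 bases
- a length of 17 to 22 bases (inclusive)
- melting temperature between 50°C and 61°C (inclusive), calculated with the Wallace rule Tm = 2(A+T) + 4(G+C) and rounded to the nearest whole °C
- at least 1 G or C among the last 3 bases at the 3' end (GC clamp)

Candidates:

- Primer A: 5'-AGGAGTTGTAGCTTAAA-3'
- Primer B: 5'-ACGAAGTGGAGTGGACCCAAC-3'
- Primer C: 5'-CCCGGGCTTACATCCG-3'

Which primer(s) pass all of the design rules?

Primer A (17 nt, A=6 T=5 G=5 C=1): longest run = 3 ✓; length 17 ✓; Tm = 2·11 + 4·6 = 46°C, outside 50–61°C ✗; 3' end AAA has 0 G/C, need ≥1 ✗ — fails.
Primer B (21 nt, A=7 T=2 G=7 C=5): longest run = 3 ✓; length 21 ✓; Tm = 2·9 + 4·12 = 66°C, outside 50–61°C ✗; 3' end AAC has 1 G/C ✓ — fails.
Primer C (16 nt, A=2 T=3 G=4 C=7): longest run = 3 ✓; length 16, outside 17–22 ✗; Tm = 2·5 + 4·11 = 54°C ✓; 3' end CCG has 3 G/C ✓ — fails.

None of the candidates satisfy all criteria.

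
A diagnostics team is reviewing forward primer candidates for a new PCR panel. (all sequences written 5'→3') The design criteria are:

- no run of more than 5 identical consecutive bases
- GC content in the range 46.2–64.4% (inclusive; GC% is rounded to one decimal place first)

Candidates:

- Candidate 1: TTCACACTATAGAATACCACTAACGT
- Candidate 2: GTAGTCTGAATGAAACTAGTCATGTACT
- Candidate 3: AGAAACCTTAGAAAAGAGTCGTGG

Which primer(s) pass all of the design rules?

None of the candidates satisfy all criteria.

Candidate 1 (26 nt, A=10 T=7 G=2 C=7): longest run = 2 ✓; GC 9/26 = 34.6%, outside 46.2–64.4% ✗ — fails.
Candidate 2 (28 nt, A=9 T=9 G=6 C=4): longest run = 3 ✓; GC 10/28 = 35.7%, outside 46.2–64.4% ✗ — fails.
Candidate 3 (24 nt, A=10 T=4 G=7 C=3): longest run = 4 ✓; GC 10/24 = 41.7%, outside 46.2–64.4% ✗ — fails.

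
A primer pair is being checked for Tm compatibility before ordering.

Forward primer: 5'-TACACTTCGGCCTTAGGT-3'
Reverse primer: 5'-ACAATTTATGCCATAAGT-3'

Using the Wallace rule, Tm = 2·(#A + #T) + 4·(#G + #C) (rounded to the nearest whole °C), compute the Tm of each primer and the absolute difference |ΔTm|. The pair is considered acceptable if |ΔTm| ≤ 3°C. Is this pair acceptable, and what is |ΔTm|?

|ΔTm| = 8°C; the pair is not acceptable.

Forward: A=3 T=6 G=4 C=5 → Tm = 2·9 + 4·9 = 54°C.
Reverse: A=7 T=6 G=2 C=3 → Tm = 2·13 + 4·5 = 46°C.
|ΔTm| = |54 − 46| = 8°C, > 3°C.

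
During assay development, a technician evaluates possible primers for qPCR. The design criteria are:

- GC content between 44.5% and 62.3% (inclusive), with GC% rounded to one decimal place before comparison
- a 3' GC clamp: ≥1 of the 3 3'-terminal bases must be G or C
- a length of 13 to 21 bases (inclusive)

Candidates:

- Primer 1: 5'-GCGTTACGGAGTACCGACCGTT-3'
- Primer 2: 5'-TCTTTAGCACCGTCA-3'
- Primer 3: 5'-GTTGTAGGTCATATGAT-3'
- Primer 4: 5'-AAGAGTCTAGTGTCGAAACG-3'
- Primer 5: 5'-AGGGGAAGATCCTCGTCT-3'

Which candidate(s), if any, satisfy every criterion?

Primer 1 (22 nt, A=4 T=5 G=7 C=6): GC 13/22 = 59.1% ✓; 3' end GTT has 1 G/C ✓; length 22, outside 13–21 ✗ — fails.
Primer 2 (15 nt, A=3 T=5 G=2 C=5): GC 7/15 = 46.7% ✓; 3' end TCA has 1 G/C ✓; length 15 ✓ — passes.
Primer 3 (17 nt, A=4 T=7 G=5 C=1): GC 6/17 = 35.3%, outside 44.5–62.3% ✗; 3' end GAT has 1 G/C ✓; length 17 ✓ — fails.
Primer 4 (20 nt, A=7 T=4 G=6 C=3): GC 9/20 = 45.0% ✓; 3' end ACG has 2 G/C ✓; length 20 ✓ — passes.
Primer 5 (18 nt, A=4 T=4 G=6 C=4): GC 10/18 = 55.6% ✓; 3' end TCT has 1 G/C ✓; length 18 ✓ — passes.

Primer 2, Primer 4 and Primer 5.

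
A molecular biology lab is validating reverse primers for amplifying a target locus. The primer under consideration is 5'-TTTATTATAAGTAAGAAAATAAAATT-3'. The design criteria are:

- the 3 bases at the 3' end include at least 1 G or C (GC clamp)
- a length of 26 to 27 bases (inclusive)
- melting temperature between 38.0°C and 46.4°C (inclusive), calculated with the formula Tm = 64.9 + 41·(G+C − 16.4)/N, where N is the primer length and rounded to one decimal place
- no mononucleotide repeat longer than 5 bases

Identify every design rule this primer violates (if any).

Fails: GC clamp.

Base counts: A=14, T=10, G=2, C=0 (length 26).
GC clamp: 3' end ATT has 0 G/C, need ≥1 ✗
length: length 26 ✓
Tm: Tm = 64.9 + 41·(2 − 16.4)/26 = 42.2°C ✓
homopolymer run: longest run = 4 ✓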